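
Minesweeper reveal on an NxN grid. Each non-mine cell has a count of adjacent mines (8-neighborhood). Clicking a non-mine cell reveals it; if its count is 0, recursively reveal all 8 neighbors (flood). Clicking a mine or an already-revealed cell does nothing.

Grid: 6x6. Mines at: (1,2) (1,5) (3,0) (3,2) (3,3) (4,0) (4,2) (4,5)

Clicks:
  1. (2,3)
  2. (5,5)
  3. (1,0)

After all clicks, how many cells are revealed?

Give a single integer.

Answer: 8

Derivation:
Click 1 (2,3) count=3: revealed 1 new [(2,3)] -> total=1
Click 2 (5,5) count=1: revealed 1 new [(5,5)] -> total=2
Click 3 (1,0) count=0: revealed 6 new [(0,0) (0,1) (1,0) (1,1) (2,0) (2,1)] -> total=8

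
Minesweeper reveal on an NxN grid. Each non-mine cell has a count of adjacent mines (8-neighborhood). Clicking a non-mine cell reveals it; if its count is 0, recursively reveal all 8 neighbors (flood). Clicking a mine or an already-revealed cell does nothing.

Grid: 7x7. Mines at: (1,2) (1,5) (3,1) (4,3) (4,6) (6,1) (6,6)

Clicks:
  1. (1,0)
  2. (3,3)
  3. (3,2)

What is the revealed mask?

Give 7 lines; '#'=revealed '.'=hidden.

Click 1 (1,0) count=0: revealed 6 new [(0,0) (0,1) (1,0) (1,1) (2,0) (2,1)] -> total=6
Click 2 (3,3) count=1: revealed 1 new [(3,3)] -> total=7
Click 3 (3,2) count=2: revealed 1 new [(3,2)] -> total=8

Answer: ##.....
##.....
##.....
..##...
.......
.......
.......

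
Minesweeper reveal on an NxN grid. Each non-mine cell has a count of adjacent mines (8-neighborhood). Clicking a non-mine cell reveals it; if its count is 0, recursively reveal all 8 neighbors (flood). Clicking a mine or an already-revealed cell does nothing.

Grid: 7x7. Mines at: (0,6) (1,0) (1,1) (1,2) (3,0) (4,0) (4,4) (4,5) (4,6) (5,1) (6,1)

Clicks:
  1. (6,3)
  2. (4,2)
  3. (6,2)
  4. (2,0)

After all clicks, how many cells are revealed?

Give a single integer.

Click 1 (6,3) count=0: revealed 10 new [(5,2) (5,3) (5,4) (5,5) (5,6) (6,2) (6,3) (6,4) (6,5) (6,6)] -> total=10
Click 2 (4,2) count=1: revealed 1 new [(4,2)] -> total=11
Click 3 (6,2) count=2: revealed 0 new [(none)] -> total=11
Click 4 (2,0) count=3: revealed 1 new [(2,0)] -> total=12

Answer: 12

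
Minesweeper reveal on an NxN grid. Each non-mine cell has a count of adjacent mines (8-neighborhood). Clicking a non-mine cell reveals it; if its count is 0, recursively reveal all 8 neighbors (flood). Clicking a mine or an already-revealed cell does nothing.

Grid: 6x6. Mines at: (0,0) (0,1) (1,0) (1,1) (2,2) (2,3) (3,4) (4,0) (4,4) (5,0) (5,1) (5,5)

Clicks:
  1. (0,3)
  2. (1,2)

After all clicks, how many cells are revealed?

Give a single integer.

Click 1 (0,3) count=0: revealed 10 new [(0,2) (0,3) (0,4) (0,5) (1,2) (1,3) (1,4) (1,5) (2,4) (2,5)] -> total=10
Click 2 (1,2) count=4: revealed 0 new [(none)] -> total=10

Answer: 10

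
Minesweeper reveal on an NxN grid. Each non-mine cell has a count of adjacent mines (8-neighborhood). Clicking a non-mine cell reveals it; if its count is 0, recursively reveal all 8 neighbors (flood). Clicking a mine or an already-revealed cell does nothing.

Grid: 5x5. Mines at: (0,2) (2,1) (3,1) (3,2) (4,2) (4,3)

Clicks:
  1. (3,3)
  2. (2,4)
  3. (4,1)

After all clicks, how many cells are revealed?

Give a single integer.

Click 1 (3,3) count=3: revealed 1 new [(3,3)] -> total=1
Click 2 (2,4) count=0: revealed 7 new [(0,3) (0,4) (1,3) (1,4) (2,3) (2,4) (3,4)] -> total=8
Click 3 (4,1) count=3: revealed 1 new [(4,1)] -> total=9

Answer: 9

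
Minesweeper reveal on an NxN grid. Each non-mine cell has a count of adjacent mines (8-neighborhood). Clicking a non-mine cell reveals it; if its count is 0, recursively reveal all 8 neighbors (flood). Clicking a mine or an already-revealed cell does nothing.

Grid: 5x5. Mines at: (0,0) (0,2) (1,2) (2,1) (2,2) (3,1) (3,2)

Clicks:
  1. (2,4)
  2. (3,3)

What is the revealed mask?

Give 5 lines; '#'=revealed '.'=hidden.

Click 1 (2,4) count=0: revealed 10 new [(0,3) (0,4) (1,3) (1,4) (2,3) (2,4) (3,3) (3,4) (4,3) (4,4)] -> total=10
Click 2 (3,3) count=2: revealed 0 new [(none)] -> total=10

Answer: ...##
...##
...##
...##
...##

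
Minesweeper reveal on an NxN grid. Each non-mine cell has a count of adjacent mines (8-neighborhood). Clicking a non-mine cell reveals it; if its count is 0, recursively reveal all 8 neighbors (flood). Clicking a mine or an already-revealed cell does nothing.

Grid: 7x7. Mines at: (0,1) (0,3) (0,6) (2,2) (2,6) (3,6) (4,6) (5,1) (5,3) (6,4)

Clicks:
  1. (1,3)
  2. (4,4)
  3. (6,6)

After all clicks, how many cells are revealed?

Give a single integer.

Click 1 (1,3) count=2: revealed 1 new [(1,3)] -> total=1
Click 2 (4,4) count=1: revealed 1 new [(4,4)] -> total=2
Click 3 (6,6) count=0: revealed 4 new [(5,5) (5,6) (6,5) (6,6)] -> total=6

Answer: 6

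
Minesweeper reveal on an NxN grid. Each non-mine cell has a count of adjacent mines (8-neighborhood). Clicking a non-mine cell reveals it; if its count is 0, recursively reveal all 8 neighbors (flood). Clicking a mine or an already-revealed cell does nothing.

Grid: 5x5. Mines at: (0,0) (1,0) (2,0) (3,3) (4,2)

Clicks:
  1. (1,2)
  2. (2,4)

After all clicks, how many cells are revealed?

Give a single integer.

Click 1 (1,2) count=0: revealed 12 new [(0,1) (0,2) (0,3) (0,4) (1,1) (1,2) (1,3) (1,4) (2,1) (2,2) (2,3) (2,4)] -> total=12
Click 2 (2,4) count=1: revealed 0 new [(none)] -> total=12

Answer: 12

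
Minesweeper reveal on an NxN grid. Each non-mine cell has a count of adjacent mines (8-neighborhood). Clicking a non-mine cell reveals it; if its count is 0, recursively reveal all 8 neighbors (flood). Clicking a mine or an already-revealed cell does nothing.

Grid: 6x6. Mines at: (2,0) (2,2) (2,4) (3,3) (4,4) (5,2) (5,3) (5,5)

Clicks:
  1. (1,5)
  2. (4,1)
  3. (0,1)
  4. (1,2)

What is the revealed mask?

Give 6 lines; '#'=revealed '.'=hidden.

Click 1 (1,5) count=1: revealed 1 new [(1,5)] -> total=1
Click 2 (4,1) count=1: revealed 1 new [(4,1)] -> total=2
Click 3 (0,1) count=0: revealed 11 new [(0,0) (0,1) (0,2) (0,3) (0,4) (0,5) (1,0) (1,1) (1,2) (1,3) (1,4)] -> total=13
Click 4 (1,2) count=1: revealed 0 new [(none)] -> total=13

Answer: ######
######
......
......
.#....
......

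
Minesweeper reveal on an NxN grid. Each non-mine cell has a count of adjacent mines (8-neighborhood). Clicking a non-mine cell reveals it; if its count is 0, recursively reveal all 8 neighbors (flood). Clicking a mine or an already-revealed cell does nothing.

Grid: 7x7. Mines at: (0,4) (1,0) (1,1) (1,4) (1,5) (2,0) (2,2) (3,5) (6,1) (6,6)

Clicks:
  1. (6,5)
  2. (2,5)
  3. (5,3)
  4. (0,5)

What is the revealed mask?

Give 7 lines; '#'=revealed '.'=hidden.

Answer: .....#.
.......
.....#.
#####..
######.
######.
..####.

Derivation:
Click 1 (6,5) count=1: revealed 1 new [(6,5)] -> total=1
Click 2 (2,5) count=3: revealed 1 new [(2,5)] -> total=2
Click 3 (5,3) count=0: revealed 20 new [(3,0) (3,1) (3,2) (3,3) (3,4) (4,0) (4,1) (4,2) (4,3) (4,4) (4,5) (5,0) (5,1) (5,2) (5,3) (5,4) (5,5) (6,2) (6,3) (6,4)] -> total=22
Click 4 (0,5) count=3: revealed 1 new [(0,5)] -> total=23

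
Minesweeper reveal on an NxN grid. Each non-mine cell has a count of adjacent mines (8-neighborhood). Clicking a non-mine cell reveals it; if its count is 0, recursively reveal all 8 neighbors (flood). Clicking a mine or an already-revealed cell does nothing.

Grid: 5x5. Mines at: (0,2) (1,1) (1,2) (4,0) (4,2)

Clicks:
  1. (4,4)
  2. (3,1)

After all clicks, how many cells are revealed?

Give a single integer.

Answer: 11

Derivation:
Click 1 (4,4) count=0: revealed 10 new [(0,3) (0,4) (1,3) (1,4) (2,3) (2,4) (3,3) (3,4) (4,3) (4,4)] -> total=10
Click 2 (3,1) count=2: revealed 1 new [(3,1)] -> total=11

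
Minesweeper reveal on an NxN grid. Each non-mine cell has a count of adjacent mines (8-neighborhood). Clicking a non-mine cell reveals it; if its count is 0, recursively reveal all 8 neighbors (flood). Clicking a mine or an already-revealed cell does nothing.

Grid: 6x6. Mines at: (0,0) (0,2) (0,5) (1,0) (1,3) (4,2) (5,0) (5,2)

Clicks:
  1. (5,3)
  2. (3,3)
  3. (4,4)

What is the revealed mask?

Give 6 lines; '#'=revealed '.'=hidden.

Click 1 (5,3) count=2: revealed 1 new [(5,3)] -> total=1
Click 2 (3,3) count=1: revealed 1 new [(3,3)] -> total=2
Click 3 (4,4) count=0: revealed 12 new [(1,4) (1,5) (2,3) (2,4) (2,5) (3,4) (3,5) (4,3) (4,4) (4,5) (5,4) (5,5)] -> total=14

Answer: ......
....##
...###
...###
...###
...###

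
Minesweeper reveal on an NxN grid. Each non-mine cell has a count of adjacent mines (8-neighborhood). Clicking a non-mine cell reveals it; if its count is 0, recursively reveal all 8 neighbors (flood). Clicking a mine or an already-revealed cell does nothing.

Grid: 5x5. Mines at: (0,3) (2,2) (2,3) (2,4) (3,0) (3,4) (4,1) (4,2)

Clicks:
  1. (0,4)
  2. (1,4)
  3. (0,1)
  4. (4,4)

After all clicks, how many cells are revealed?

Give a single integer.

Answer: 11

Derivation:
Click 1 (0,4) count=1: revealed 1 new [(0,4)] -> total=1
Click 2 (1,4) count=3: revealed 1 new [(1,4)] -> total=2
Click 3 (0,1) count=0: revealed 8 new [(0,0) (0,1) (0,2) (1,0) (1,1) (1,2) (2,0) (2,1)] -> total=10
Click 4 (4,4) count=1: revealed 1 new [(4,4)] -> total=11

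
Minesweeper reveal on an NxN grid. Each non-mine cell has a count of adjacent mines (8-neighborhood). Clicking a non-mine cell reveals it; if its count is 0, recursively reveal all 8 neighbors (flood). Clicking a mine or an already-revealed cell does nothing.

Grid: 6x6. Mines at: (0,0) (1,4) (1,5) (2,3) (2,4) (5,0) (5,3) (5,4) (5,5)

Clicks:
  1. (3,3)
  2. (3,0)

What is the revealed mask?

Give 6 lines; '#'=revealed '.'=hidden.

Click 1 (3,3) count=2: revealed 1 new [(3,3)] -> total=1
Click 2 (3,0) count=0: revealed 12 new [(1,0) (1,1) (1,2) (2,0) (2,1) (2,2) (3,0) (3,1) (3,2) (4,0) (4,1) (4,2)] -> total=13

Answer: ......
###...
###...
####..
###...
......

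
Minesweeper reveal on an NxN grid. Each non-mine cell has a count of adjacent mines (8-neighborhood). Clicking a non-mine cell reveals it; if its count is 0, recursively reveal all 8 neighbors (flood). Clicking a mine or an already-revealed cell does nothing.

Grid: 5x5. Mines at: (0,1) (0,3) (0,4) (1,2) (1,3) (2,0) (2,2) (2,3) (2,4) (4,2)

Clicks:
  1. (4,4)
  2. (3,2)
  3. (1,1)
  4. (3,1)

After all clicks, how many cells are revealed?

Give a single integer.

Answer: 7

Derivation:
Click 1 (4,4) count=0: revealed 4 new [(3,3) (3,4) (4,3) (4,4)] -> total=4
Click 2 (3,2) count=3: revealed 1 new [(3,2)] -> total=5
Click 3 (1,1) count=4: revealed 1 new [(1,1)] -> total=6
Click 4 (3,1) count=3: revealed 1 new [(3,1)] -> total=7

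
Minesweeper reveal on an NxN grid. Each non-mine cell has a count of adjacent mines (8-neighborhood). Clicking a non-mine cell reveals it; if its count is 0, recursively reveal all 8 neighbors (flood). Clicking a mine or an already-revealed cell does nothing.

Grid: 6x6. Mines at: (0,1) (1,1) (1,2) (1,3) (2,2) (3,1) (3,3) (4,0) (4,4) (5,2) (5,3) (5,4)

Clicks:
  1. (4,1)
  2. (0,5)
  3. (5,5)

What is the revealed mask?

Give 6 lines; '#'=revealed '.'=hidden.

Answer: ....##
....##
....##
....##
.#....
.....#

Derivation:
Click 1 (4,1) count=3: revealed 1 new [(4,1)] -> total=1
Click 2 (0,5) count=0: revealed 8 new [(0,4) (0,5) (1,4) (1,5) (2,4) (2,5) (3,4) (3,5)] -> total=9
Click 3 (5,5) count=2: revealed 1 new [(5,5)] -> total=10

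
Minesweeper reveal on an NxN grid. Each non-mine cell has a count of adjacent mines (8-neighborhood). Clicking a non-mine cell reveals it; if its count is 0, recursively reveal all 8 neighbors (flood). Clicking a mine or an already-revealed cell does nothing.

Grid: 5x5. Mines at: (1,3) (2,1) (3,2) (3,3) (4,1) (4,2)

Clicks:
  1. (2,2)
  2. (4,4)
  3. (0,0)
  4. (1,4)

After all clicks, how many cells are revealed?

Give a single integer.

Answer: 9

Derivation:
Click 1 (2,2) count=4: revealed 1 new [(2,2)] -> total=1
Click 2 (4,4) count=1: revealed 1 new [(4,4)] -> total=2
Click 3 (0,0) count=0: revealed 6 new [(0,0) (0,1) (0,2) (1,0) (1,1) (1,2)] -> total=8
Click 4 (1,4) count=1: revealed 1 new [(1,4)] -> total=9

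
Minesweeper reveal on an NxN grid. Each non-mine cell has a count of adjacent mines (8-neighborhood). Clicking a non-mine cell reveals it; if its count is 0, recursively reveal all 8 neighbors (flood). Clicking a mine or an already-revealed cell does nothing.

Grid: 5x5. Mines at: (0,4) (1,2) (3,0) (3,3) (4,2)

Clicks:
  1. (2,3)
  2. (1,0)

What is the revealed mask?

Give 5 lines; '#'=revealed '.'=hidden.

Answer: ##...
##...
##.#.
.....
.....

Derivation:
Click 1 (2,3) count=2: revealed 1 new [(2,3)] -> total=1
Click 2 (1,0) count=0: revealed 6 new [(0,0) (0,1) (1,0) (1,1) (2,0) (2,1)] -> total=7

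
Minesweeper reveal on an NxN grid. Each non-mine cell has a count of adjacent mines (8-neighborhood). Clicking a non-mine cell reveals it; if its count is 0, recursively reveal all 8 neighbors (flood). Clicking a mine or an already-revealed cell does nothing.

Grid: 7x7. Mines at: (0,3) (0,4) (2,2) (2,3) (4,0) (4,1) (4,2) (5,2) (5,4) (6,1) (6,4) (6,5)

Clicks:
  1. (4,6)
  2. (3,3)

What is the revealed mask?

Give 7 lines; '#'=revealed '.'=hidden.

Click 1 (4,6) count=0: revealed 16 new [(0,5) (0,6) (1,4) (1,5) (1,6) (2,4) (2,5) (2,6) (3,4) (3,5) (3,6) (4,4) (4,5) (4,6) (5,5) (5,6)] -> total=16
Click 2 (3,3) count=3: revealed 1 new [(3,3)] -> total=17

Answer: .....##
....###
....###
...####
....###
.....##
.......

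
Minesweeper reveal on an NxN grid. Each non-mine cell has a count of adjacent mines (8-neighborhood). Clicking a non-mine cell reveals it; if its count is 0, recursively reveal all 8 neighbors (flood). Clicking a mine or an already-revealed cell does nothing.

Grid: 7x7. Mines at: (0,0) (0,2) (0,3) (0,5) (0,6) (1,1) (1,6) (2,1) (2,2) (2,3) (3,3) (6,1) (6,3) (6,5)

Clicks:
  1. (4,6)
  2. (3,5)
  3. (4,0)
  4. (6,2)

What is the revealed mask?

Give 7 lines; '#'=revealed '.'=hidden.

Click 1 (4,6) count=0: revealed 12 new [(2,4) (2,5) (2,6) (3,4) (3,5) (3,6) (4,4) (4,5) (4,6) (5,4) (5,5) (5,6)] -> total=12
Click 2 (3,5) count=0: revealed 0 new [(none)] -> total=12
Click 3 (4,0) count=0: revealed 9 new [(3,0) (3,1) (3,2) (4,0) (4,1) (4,2) (5,0) (5,1) (5,2)] -> total=21
Click 4 (6,2) count=2: revealed 1 new [(6,2)] -> total=22

Answer: .......
.......
....###
###.###
###.###
###.###
..#....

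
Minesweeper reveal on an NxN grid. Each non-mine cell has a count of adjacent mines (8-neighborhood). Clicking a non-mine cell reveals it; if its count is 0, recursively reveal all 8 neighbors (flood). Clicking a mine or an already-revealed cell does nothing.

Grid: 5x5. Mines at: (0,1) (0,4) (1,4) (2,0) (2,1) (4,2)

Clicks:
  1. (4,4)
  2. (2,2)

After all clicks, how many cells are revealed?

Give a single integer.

Click 1 (4,4) count=0: revealed 6 new [(2,3) (2,4) (3,3) (3,4) (4,3) (4,4)] -> total=6
Click 2 (2,2) count=1: revealed 1 new [(2,2)] -> total=7

Answer: 7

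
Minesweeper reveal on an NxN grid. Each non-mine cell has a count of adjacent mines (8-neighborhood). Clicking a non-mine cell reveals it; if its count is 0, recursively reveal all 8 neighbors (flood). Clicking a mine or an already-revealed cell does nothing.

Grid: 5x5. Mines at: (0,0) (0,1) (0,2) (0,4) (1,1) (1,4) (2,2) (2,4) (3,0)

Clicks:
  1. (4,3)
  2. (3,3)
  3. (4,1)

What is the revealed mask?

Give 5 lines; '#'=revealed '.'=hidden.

Answer: .....
.....
.....
.####
.####

Derivation:
Click 1 (4,3) count=0: revealed 8 new [(3,1) (3,2) (3,3) (3,4) (4,1) (4,2) (4,3) (4,4)] -> total=8
Click 2 (3,3) count=2: revealed 0 new [(none)] -> total=8
Click 3 (4,1) count=1: revealed 0 new [(none)] -> total=8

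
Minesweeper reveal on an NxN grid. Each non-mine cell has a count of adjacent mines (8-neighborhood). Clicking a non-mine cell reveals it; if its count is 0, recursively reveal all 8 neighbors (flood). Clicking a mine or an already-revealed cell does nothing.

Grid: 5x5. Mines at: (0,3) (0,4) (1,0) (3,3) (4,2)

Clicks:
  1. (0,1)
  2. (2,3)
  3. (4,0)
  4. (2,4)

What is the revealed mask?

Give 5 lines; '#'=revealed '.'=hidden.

Answer: .#...
.....
##.##
##...
##...

Derivation:
Click 1 (0,1) count=1: revealed 1 new [(0,1)] -> total=1
Click 2 (2,3) count=1: revealed 1 new [(2,3)] -> total=2
Click 3 (4,0) count=0: revealed 6 new [(2,0) (2,1) (3,0) (3,1) (4,0) (4,1)] -> total=8
Click 4 (2,4) count=1: revealed 1 new [(2,4)] -> total=9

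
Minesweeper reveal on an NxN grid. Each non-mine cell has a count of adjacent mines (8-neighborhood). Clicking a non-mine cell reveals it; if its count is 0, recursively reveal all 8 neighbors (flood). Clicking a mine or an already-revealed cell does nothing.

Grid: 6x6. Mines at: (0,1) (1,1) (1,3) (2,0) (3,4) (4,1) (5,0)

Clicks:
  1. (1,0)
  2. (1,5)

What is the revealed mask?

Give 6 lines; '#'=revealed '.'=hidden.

Answer: ....##
#...##
....##
......
......
......

Derivation:
Click 1 (1,0) count=3: revealed 1 new [(1,0)] -> total=1
Click 2 (1,5) count=0: revealed 6 new [(0,4) (0,5) (1,4) (1,5) (2,4) (2,5)] -> total=7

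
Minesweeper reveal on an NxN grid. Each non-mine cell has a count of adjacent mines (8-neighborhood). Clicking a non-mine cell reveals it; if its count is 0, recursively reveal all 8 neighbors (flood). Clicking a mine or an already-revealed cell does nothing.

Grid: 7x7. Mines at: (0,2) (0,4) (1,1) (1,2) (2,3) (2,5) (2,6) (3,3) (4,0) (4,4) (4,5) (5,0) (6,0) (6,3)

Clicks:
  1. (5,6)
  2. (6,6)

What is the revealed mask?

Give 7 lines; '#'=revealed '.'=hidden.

Answer: .......
.......
.......
.......
.......
....###
....###

Derivation:
Click 1 (5,6) count=1: revealed 1 new [(5,6)] -> total=1
Click 2 (6,6) count=0: revealed 5 new [(5,4) (5,5) (6,4) (6,5) (6,6)] -> total=6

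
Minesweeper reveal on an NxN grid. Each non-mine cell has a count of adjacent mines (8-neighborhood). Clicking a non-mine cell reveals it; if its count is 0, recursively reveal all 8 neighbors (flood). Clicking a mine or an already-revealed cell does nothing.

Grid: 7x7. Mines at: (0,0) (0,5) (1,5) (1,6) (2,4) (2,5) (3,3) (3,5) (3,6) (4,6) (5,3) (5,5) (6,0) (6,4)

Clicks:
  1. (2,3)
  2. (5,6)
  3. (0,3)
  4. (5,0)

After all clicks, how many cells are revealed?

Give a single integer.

Click 1 (2,3) count=2: revealed 1 new [(2,3)] -> total=1
Click 2 (5,6) count=2: revealed 1 new [(5,6)] -> total=2
Click 3 (0,3) count=0: revealed 21 new [(0,1) (0,2) (0,3) (0,4) (1,0) (1,1) (1,2) (1,3) (1,4) (2,0) (2,1) (2,2) (3,0) (3,1) (3,2) (4,0) (4,1) (4,2) (5,0) (5,1) (5,2)] -> total=23
Click 4 (5,0) count=1: revealed 0 new [(none)] -> total=23

Answer: 23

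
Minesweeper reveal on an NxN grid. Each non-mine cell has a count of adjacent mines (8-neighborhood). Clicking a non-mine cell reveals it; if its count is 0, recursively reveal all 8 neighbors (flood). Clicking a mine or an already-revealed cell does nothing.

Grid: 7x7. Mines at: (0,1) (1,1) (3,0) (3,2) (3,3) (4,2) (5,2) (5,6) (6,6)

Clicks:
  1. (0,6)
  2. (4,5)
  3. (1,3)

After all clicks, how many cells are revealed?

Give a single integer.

Answer: 21

Derivation:
Click 1 (0,6) count=0: revealed 21 new [(0,2) (0,3) (0,4) (0,5) (0,6) (1,2) (1,3) (1,4) (1,5) (1,6) (2,2) (2,3) (2,4) (2,5) (2,6) (3,4) (3,5) (3,6) (4,4) (4,5) (4,6)] -> total=21
Click 2 (4,5) count=1: revealed 0 new [(none)] -> total=21
Click 3 (1,3) count=0: revealed 0 new [(none)] -> total=21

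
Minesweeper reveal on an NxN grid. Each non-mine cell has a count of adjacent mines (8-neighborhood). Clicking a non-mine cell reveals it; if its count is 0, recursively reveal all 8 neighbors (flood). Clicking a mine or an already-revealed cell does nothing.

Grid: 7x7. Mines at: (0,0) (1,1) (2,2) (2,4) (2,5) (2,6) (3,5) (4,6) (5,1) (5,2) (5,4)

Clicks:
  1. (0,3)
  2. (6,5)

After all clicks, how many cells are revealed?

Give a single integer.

Answer: 11

Derivation:
Click 1 (0,3) count=0: revealed 10 new [(0,2) (0,3) (0,4) (0,5) (0,6) (1,2) (1,3) (1,4) (1,5) (1,6)] -> total=10
Click 2 (6,5) count=1: revealed 1 new [(6,5)] -> total=11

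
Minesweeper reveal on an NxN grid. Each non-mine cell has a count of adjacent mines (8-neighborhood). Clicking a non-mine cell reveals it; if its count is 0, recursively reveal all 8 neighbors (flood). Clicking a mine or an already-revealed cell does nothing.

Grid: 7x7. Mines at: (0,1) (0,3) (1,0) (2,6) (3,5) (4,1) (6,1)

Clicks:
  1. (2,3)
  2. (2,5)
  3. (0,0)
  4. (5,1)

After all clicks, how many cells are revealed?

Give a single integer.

Answer: 30

Derivation:
Click 1 (2,3) count=0: revealed 27 new [(1,1) (1,2) (1,3) (1,4) (2,1) (2,2) (2,3) (2,4) (3,1) (3,2) (3,3) (3,4) (4,2) (4,3) (4,4) (4,5) (4,6) (5,2) (5,3) (5,4) (5,5) (5,6) (6,2) (6,3) (6,4) (6,5) (6,6)] -> total=27
Click 2 (2,5) count=2: revealed 1 new [(2,5)] -> total=28
Click 3 (0,0) count=2: revealed 1 new [(0,0)] -> total=29
Click 4 (5,1) count=2: revealed 1 new [(5,1)] -> total=30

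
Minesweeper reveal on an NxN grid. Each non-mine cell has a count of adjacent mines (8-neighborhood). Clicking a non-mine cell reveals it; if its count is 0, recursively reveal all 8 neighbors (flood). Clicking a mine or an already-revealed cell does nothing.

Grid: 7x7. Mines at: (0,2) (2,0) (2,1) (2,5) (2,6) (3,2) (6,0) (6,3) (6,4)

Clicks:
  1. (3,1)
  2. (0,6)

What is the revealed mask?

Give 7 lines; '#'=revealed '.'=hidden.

Click 1 (3,1) count=3: revealed 1 new [(3,1)] -> total=1
Click 2 (0,6) count=0: revealed 8 new [(0,3) (0,4) (0,5) (0,6) (1,3) (1,4) (1,5) (1,6)] -> total=9

Answer: ...####
...####
.......
.#.....
.......
.......
.......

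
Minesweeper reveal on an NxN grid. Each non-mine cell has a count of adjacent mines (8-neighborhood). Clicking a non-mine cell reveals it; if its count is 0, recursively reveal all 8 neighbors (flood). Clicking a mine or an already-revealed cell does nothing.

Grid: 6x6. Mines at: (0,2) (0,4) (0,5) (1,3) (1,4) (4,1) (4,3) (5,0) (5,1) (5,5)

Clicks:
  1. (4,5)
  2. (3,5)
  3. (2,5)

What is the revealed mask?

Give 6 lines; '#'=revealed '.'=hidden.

Click 1 (4,5) count=1: revealed 1 new [(4,5)] -> total=1
Click 2 (3,5) count=0: revealed 5 new [(2,4) (2,5) (3,4) (3,5) (4,4)] -> total=6
Click 3 (2,5) count=1: revealed 0 new [(none)] -> total=6

Answer: ......
......
....##
....##
....##
......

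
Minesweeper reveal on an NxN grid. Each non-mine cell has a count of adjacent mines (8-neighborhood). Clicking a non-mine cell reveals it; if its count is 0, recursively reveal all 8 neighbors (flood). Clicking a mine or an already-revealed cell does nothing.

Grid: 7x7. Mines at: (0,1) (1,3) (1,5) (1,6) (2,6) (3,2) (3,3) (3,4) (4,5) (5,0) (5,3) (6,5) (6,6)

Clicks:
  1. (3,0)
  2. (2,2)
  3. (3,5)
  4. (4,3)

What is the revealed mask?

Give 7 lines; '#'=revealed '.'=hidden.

Answer: .......
##.....
###....
##...#.
##.#...
.......
.......

Derivation:
Click 1 (3,0) count=0: revealed 8 new [(1,0) (1,1) (2,0) (2,1) (3,0) (3,1) (4,0) (4,1)] -> total=8
Click 2 (2,2) count=3: revealed 1 new [(2,2)] -> total=9
Click 3 (3,5) count=3: revealed 1 new [(3,5)] -> total=10
Click 4 (4,3) count=4: revealed 1 new [(4,3)] -> total=11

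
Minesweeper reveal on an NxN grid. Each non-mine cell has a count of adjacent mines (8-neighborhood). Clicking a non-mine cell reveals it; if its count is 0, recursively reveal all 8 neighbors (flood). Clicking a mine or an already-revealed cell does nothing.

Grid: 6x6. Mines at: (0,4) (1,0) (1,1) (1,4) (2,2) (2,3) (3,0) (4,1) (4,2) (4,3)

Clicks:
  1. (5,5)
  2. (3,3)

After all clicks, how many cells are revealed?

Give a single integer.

Answer: 9

Derivation:
Click 1 (5,5) count=0: revealed 8 new [(2,4) (2,5) (3,4) (3,5) (4,4) (4,5) (5,4) (5,5)] -> total=8
Click 2 (3,3) count=4: revealed 1 new [(3,3)] -> total=9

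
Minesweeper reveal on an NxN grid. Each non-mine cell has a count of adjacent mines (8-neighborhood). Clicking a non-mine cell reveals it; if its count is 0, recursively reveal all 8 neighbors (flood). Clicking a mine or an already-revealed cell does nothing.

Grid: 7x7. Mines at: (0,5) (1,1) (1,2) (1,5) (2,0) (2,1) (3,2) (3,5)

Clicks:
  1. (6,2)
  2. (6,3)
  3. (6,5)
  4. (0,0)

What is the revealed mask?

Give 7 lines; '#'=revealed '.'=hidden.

Answer: #......
.......
.......
##.....
#######
#######
#######

Derivation:
Click 1 (6,2) count=0: revealed 23 new [(3,0) (3,1) (4,0) (4,1) (4,2) (4,3) (4,4) (4,5) (4,6) (5,0) (5,1) (5,2) (5,3) (5,4) (5,5) (5,6) (6,0) (6,1) (6,2) (6,3) (6,4) (6,5) (6,6)] -> total=23
Click 2 (6,3) count=0: revealed 0 new [(none)] -> total=23
Click 3 (6,5) count=0: revealed 0 new [(none)] -> total=23
Click 4 (0,0) count=1: revealed 1 new [(0,0)] -> total=24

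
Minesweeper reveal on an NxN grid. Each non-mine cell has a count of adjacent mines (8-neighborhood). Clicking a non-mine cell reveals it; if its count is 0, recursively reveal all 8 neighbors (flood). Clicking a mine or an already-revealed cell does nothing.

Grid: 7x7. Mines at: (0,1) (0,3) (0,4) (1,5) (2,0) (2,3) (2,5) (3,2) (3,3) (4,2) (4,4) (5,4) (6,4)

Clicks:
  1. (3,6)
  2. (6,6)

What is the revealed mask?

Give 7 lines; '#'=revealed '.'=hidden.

Answer: .......
.......
.......
.....##
.....##
.....##
.....##

Derivation:
Click 1 (3,6) count=1: revealed 1 new [(3,6)] -> total=1
Click 2 (6,6) count=0: revealed 7 new [(3,5) (4,5) (4,6) (5,5) (5,6) (6,5) (6,6)] -> total=8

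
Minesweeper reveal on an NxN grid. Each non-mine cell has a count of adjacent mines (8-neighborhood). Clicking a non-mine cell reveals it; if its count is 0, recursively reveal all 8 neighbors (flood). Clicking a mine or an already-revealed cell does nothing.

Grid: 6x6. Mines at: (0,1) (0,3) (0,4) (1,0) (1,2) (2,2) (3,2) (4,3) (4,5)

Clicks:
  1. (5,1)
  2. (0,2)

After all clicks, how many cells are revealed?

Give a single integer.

Click 1 (5,1) count=0: revealed 10 new [(2,0) (2,1) (3,0) (3,1) (4,0) (4,1) (4,2) (5,0) (5,1) (5,2)] -> total=10
Click 2 (0,2) count=3: revealed 1 new [(0,2)] -> total=11

Answer: 11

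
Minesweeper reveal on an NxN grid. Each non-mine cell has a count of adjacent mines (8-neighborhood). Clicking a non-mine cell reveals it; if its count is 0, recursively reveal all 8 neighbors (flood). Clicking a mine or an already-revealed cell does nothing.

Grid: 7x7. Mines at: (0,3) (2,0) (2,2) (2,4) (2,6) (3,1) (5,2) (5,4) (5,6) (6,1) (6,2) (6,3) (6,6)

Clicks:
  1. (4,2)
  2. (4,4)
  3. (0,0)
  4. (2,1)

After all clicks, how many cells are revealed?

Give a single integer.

Answer: 9

Derivation:
Click 1 (4,2) count=2: revealed 1 new [(4,2)] -> total=1
Click 2 (4,4) count=1: revealed 1 new [(4,4)] -> total=2
Click 3 (0,0) count=0: revealed 6 new [(0,0) (0,1) (0,2) (1,0) (1,1) (1,2)] -> total=8
Click 4 (2,1) count=3: revealed 1 new [(2,1)] -> total=9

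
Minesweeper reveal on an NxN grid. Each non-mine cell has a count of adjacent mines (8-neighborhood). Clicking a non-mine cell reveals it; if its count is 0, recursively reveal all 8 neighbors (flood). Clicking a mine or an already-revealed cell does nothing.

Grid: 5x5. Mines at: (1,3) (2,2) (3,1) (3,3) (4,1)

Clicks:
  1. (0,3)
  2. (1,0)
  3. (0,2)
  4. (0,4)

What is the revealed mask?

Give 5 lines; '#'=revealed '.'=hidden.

Click 1 (0,3) count=1: revealed 1 new [(0,3)] -> total=1
Click 2 (1,0) count=0: revealed 8 new [(0,0) (0,1) (0,2) (1,0) (1,1) (1,2) (2,0) (2,1)] -> total=9
Click 3 (0,2) count=1: revealed 0 new [(none)] -> total=9
Click 4 (0,4) count=1: revealed 1 new [(0,4)] -> total=10

Answer: #####
###..
##...
.....
.....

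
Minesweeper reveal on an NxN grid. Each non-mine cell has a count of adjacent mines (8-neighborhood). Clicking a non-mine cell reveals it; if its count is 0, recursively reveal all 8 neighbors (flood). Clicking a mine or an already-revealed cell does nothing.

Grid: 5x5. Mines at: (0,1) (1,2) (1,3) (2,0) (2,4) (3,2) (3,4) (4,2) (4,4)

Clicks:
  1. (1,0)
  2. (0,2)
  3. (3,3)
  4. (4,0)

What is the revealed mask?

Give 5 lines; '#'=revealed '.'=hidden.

Answer: ..#..
#....
.....
##.#.
##...

Derivation:
Click 1 (1,0) count=2: revealed 1 new [(1,0)] -> total=1
Click 2 (0,2) count=3: revealed 1 new [(0,2)] -> total=2
Click 3 (3,3) count=5: revealed 1 new [(3,3)] -> total=3
Click 4 (4,0) count=0: revealed 4 new [(3,0) (3,1) (4,0) (4,1)] -> total=7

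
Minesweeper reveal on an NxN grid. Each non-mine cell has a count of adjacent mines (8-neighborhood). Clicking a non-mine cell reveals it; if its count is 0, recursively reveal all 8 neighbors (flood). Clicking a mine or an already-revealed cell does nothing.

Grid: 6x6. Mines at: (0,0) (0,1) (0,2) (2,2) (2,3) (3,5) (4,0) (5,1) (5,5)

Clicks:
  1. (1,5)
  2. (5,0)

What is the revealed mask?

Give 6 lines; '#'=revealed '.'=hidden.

Answer: ...###
...###
....##
......
......
#.....

Derivation:
Click 1 (1,5) count=0: revealed 8 new [(0,3) (0,4) (0,5) (1,3) (1,4) (1,5) (2,4) (2,5)] -> total=8
Click 2 (5,0) count=2: revealed 1 new [(5,0)] -> total=9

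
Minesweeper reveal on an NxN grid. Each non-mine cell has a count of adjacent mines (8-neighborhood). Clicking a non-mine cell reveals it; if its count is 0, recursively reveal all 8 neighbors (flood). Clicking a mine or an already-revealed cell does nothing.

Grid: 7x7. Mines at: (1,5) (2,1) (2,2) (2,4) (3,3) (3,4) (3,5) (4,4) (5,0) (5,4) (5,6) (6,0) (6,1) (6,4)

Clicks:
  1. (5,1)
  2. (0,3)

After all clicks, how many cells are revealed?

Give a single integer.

Click 1 (5,1) count=3: revealed 1 new [(5,1)] -> total=1
Click 2 (0,3) count=0: revealed 10 new [(0,0) (0,1) (0,2) (0,3) (0,4) (1,0) (1,1) (1,2) (1,3) (1,4)] -> total=11

Answer: 11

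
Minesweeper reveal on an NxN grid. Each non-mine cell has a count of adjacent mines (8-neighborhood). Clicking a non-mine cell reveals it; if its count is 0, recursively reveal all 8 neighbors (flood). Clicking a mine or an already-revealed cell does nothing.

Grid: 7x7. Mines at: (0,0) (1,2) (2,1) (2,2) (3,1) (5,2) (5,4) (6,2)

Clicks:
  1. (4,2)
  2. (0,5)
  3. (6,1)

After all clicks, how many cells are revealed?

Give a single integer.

Answer: 26

Derivation:
Click 1 (4,2) count=2: revealed 1 new [(4,2)] -> total=1
Click 2 (0,5) count=0: revealed 24 new [(0,3) (0,4) (0,5) (0,6) (1,3) (1,4) (1,5) (1,6) (2,3) (2,4) (2,5) (2,6) (3,3) (3,4) (3,5) (3,6) (4,3) (4,4) (4,5) (4,6) (5,5) (5,6) (6,5) (6,6)] -> total=25
Click 3 (6,1) count=2: revealed 1 new [(6,1)] -> total=26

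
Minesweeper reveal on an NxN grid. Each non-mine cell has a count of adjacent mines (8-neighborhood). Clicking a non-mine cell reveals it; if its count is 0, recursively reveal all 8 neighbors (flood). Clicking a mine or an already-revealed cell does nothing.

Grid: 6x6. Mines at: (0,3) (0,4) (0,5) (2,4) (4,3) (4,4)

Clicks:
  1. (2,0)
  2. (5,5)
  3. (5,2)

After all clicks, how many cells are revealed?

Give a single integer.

Click 1 (2,0) count=0: revealed 21 new [(0,0) (0,1) (0,2) (1,0) (1,1) (1,2) (1,3) (2,0) (2,1) (2,2) (2,3) (3,0) (3,1) (3,2) (3,3) (4,0) (4,1) (4,2) (5,0) (5,1) (5,2)] -> total=21
Click 2 (5,5) count=1: revealed 1 new [(5,5)] -> total=22
Click 3 (5,2) count=1: revealed 0 new [(none)] -> total=22

Answer: 22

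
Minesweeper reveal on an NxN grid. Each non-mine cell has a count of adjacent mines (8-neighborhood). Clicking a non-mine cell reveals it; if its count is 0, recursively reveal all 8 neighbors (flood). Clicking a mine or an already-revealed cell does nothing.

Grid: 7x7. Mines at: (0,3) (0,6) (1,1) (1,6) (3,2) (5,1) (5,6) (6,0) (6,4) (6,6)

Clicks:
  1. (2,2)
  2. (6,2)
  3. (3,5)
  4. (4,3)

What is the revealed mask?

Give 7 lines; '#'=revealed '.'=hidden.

Click 1 (2,2) count=2: revealed 1 new [(2,2)] -> total=1
Click 2 (6,2) count=1: revealed 1 new [(6,2)] -> total=2
Click 3 (3,5) count=0: revealed 18 new [(1,3) (1,4) (1,5) (2,3) (2,4) (2,5) (2,6) (3,3) (3,4) (3,5) (3,6) (4,3) (4,4) (4,5) (4,6) (5,3) (5,4) (5,5)] -> total=20
Click 4 (4,3) count=1: revealed 0 new [(none)] -> total=20

Answer: .......
...###.
..#####
...####
...####
...###.
..#....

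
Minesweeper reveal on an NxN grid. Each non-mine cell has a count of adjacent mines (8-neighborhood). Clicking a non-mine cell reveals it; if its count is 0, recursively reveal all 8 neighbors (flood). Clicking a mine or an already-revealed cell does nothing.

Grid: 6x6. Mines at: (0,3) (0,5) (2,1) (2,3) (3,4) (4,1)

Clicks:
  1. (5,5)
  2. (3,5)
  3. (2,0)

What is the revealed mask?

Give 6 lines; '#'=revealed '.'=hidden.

Answer: ......
......
#.....
.....#
..####
..####

Derivation:
Click 1 (5,5) count=0: revealed 8 new [(4,2) (4,3) (4,4) (4,5) (5,2) (5,3) (5,4) (5,5)] -> total=8
Click 2 (3,5) count=1: revealed 1 new [(3,5)] -> total=9
Click 3 (2,0) count=1: revealed 1 new [(2,0)] -> total=10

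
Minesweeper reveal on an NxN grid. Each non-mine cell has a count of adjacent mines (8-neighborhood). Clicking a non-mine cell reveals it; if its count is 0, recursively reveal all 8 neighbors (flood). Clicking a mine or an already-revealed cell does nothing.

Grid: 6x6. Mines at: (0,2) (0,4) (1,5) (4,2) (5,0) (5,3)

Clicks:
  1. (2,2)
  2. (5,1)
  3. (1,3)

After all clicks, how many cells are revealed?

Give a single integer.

Answer: 27

Derivation:
Click 1 (2,2) count=0: revealed 26 new [(0,0) (0,1) (1,0) (1,1) (1,2) (1,3) (1,4) (2,0) (2,1) (2,2) (2,3) (2,4) (2,5) (3,0) (3,1) (3,2) (3,3) (3,4) (3,5) (4,0) (4,1) (4,3) (4,4) (4,5) (5,4) (5,5)] -> total=26
Click 2 (5,1) count=2: revealed 1 new [(5,1)] -> total=27
Click 3 (1,3) count=2: revealed 0 new [(none)] -> total=27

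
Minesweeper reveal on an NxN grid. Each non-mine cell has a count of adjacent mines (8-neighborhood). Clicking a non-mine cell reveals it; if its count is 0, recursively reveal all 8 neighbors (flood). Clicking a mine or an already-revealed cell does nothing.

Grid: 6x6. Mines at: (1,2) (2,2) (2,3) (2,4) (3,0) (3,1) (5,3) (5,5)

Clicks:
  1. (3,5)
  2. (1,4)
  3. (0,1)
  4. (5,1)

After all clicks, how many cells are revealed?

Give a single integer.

Answer: 9

Derivation:
Click 1 (3,5) count=1: revealed 1 new [(3,5)] -> total=1
Click 2 (1,4) count=2: revealed 1 new [(1,4)] -> total=2
Click 3 (0,1) count=1: revealed 1 new [(0,1)] -> total=3
Click 4 (5,1) count=0: revealed 6 new [(4,0) (4,1) (4,2) (5,0) (5,1) (5,2)] -> total=9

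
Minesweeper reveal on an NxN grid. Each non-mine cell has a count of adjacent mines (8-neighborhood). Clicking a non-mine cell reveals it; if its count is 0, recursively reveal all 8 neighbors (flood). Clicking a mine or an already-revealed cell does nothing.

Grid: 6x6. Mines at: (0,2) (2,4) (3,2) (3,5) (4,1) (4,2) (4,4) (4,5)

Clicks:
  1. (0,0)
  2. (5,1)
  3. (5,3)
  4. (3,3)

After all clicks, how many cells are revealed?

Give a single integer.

Click 1 (0,0) count=0: revealed 8 new [(0,0) (0,1) (1,0) (1,1) (2,0) (2,1) (3,0) (3,1)] -> total=8
Click 2 (5,1) count=2: revealed 1 new [(5,1)] -> total=9
Click 3 (5,3) count=2: revealed 1 new [(5,3)] -> total=10
Click 4 (3,3) count=4: revealed 1 new [(3,3)] -> total=11

Answer: 11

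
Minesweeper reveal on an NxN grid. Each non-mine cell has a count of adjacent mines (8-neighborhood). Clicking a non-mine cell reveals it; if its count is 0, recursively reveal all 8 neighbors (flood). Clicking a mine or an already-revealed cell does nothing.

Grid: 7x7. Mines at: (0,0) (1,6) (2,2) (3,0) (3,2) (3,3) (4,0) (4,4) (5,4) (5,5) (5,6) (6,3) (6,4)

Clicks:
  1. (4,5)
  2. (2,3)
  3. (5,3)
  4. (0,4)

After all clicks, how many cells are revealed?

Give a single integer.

Answer: 15

Derivation:
Click 1 (4,5) count=4: revealed 1 new [(4,5)] -> total=1
Click 2 (2,3) count=3: revealed 1 new [(2,3)] -> total=2
Click 3 (5,3) count=4: revealed 1 new [(5,3)] -> total=3
Click 4 (0,4) count=0: revealed 12 new [(0,1) (0,2) (0,3) (0,4) (0,5) (1,1) (1,2) (1,3) (1,4) (1,5) (2,4) (2,5)] -> total=15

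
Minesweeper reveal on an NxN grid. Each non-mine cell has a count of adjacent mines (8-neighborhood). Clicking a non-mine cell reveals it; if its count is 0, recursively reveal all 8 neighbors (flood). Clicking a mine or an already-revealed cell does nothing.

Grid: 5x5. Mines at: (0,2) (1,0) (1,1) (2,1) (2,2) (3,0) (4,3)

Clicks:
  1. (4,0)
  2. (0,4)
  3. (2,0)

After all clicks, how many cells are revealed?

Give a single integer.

Answer: 10

Derivation:
Click 1 (4,0) count=1: revealed 1 new [(4,0)] -> total=1
Click 2 (0,4) count=0: revealed 8 new [(0,3) (0,4) (1,3) (1,4) (2,3) (2,4) (3,3) (3,4)] -> total=9
Click 3 (2,0) count=4: revealed 1 new [(2,0)] -> total=10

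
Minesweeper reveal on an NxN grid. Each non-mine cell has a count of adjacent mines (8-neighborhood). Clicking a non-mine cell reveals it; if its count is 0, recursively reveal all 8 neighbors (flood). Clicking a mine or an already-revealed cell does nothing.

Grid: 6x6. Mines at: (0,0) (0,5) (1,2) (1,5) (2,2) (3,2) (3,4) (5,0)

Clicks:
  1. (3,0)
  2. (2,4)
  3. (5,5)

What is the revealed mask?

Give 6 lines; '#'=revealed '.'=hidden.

Answer: ......
##....
##..#.
##....
######
.#####

Derivation:
Click 1 (3,0) count=0: revealed 8 new [(1,0) (1,1) (2,0) (2,1) (3,0) (3,1) (4,0) (4,1)] -> total=8
Click 2 (2,4) count=2: revealed 1 new [(2,4)] -> total=9
Click 3 (5,5) count=0: revealed 9 new [(4,2) (4,3) (4,4) (4,5) (5,1) (5,2) (5,3) (5,4) (5,5)] -> total=18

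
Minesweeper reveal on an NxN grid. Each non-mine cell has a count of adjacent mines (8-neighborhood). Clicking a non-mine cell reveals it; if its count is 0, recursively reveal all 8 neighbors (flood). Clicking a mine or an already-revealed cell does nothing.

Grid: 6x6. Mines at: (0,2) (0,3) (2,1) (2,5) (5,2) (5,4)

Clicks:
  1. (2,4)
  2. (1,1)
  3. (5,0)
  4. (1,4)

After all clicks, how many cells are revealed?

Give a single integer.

Click 1 (2,4) count=1: revealed 1 new [(2,4)] -> total=1
Click 2 (1,1) count=2: revealed 1 new [(1,1)] -> total=2
Click 3 (5,0) count=0: revealed 6 new [(3,0) (3,1) (4,0) (4,1) (5,0) (5,1)] -> total=8
Click 4 (1,4) count=2: revealed 1 new [(1,4)] -> total=9

Answer: 9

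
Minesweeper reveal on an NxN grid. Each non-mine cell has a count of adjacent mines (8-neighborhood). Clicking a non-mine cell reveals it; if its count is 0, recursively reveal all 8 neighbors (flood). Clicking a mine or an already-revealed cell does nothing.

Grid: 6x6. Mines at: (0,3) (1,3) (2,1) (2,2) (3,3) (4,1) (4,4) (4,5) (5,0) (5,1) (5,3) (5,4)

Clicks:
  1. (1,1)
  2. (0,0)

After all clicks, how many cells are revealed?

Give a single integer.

Click 1 (1,1) count=2: revealed 1 new [(1,1)] -> total=1
Click 2 (0,0) count=0: revealed 5 new [(0,0) (0,1) (0,2) (1,0) (1,2)] -> total=6

Answer: 6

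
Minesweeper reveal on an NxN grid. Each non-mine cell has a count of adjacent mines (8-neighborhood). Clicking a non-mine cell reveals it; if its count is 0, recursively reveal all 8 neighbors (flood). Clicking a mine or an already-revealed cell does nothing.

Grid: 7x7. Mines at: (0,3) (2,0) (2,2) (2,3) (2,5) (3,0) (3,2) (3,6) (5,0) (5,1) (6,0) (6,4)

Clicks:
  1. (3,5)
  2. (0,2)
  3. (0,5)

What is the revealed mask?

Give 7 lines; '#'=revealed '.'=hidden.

Click 1 (3,5) count=2: revealed 1 new [(3,5)] -> total=1
Click 2 (0,2) count=1: revealed 1 new [(0,2)] -> total=2
Click 3 (0,5) count=0: revealed 6 new [(0,4) (0,5) (0,6) (1,4) (1,5) (1,6)] -> total=8

Answer: ..#.###
....###
.......
.....#.
.......
.......
.......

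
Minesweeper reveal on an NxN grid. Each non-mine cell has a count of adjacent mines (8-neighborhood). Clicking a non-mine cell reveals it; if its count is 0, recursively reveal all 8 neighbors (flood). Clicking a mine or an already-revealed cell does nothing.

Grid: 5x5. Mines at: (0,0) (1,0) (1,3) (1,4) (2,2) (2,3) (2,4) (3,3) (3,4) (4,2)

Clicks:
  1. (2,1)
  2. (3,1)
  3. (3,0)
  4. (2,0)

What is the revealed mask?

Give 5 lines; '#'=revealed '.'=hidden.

Answer: .....
.....
##...
##...
##...

Derivation:
Click 1 (2,1) count=2: revealed 1 new [(2,1)] -> total=1
Click 2 (3,1) count=2: revealed 1 new [(3,1)] -> total=2
Click 3 (3,0) count=0: revealed 4 new [(2,0) (3,0) (4,0) (4,1)] -> total=6
Click 4 (2,0) count=1: revealed 0 new [(none)] -> total=6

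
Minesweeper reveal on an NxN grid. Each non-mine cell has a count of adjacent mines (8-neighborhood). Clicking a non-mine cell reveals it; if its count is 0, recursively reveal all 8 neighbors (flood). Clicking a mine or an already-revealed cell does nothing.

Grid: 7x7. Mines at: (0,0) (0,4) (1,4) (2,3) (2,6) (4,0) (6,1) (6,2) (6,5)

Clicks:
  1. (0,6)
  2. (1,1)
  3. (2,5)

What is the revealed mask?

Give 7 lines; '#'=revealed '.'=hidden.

Answer: .....##
.#...##
.....#.
.......
.......
.......
.......

Derivation:
Click 1 (0,6) count=0: revealed 4 new [(0,5) (0,6) (1,5) (1,6)] -> total=4
Click 2 (1,1) count=1: revealed 1 new [(1,1)] -> total=5
Click 3 (2,5) count=2: revealed 1 new [(2,5)] -> total=6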